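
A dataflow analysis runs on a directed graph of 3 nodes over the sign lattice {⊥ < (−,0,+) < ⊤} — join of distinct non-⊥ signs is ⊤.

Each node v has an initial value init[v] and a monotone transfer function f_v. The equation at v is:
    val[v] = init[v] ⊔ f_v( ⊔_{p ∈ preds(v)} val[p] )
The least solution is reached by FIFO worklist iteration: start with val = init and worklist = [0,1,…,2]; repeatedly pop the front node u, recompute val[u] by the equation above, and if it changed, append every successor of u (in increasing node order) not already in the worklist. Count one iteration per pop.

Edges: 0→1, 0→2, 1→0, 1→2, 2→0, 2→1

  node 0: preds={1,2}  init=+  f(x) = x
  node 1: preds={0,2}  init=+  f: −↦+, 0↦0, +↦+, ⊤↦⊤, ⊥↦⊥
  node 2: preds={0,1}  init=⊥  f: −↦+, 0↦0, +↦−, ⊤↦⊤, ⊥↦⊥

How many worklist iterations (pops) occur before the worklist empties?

Iteration log — 8 steps:
  step 1. node 0  ⊔preds=+  new=+  stable
  step 2. node 1  ⊔preds=+  new=+  stable
  step 3. node 2  ⊔preds=+  new=−  old=⊥  +wl: 0,1
  step 4. node 0  ⊔preds=⊤  new=⊤  old=+  +wl: 2
  step 5. node 1  ⊔preds=⊤  new=⊤  old=+  +wl: 0
  step 6. node 2  ⊔preds=⊤  new=⊤  old=−  +wl: 1
  step 7. node 0  ⊔preds=⊤  new=⊤  stable
  step 8. node 1  ⊔preds=⊤  new=⊤  stable

Least fixpoint reached:
  node 0: ⊤
  node 1: ⊤
  node 2: ⊤

8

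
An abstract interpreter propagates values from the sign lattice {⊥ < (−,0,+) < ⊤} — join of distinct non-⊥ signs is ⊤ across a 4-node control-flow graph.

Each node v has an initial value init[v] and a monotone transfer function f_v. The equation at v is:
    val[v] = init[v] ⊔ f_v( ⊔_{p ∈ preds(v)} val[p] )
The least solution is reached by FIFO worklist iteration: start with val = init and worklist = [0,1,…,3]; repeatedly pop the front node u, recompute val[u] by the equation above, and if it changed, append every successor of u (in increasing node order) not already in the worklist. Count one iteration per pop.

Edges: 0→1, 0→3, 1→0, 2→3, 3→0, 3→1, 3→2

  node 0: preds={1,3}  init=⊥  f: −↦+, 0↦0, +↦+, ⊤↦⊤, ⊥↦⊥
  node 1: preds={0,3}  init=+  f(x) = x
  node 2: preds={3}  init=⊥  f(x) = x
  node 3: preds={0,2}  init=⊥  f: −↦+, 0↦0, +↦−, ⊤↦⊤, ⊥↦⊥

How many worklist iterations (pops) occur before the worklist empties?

12

Worklist (12 pops):
  #1 pop 0: in=+ → + (was ⊥); enqueue []
  #2 pop 1: in=+ → + (no change)
  #3 pop 2: in=⊥ → ⊥ (no change)
  #4 pop 3: in=+ → − (was ⊥); enqueue [0,1,2]
  #5 pop 0: in=⊤ → ⊤ (was +); enqueue [3]
  #6 pop 1: in=⊤ → ⊤ (was +); enqueue [0]
  #7 pop 2: in=− → − (was ⊥); enqueue []
  #8 pop 3: in=⊤ → ⊤ (was −); enqueue [1,2]
  #9 pop 0: in=⊤ → ⊤ (no change)
  #10 pop 1: in=⊤ → ⊤ (no change)
  #11 pop 2: in=⊤ → ⊤ (was −); enqueue [3]
  #12 pop 3: in=⊤ → ⊤ (no change)

Fixpoint:
  val[0] = ⊤
  val[1] = ⊤
  val[2] = ⊤
  val[3] = ⊤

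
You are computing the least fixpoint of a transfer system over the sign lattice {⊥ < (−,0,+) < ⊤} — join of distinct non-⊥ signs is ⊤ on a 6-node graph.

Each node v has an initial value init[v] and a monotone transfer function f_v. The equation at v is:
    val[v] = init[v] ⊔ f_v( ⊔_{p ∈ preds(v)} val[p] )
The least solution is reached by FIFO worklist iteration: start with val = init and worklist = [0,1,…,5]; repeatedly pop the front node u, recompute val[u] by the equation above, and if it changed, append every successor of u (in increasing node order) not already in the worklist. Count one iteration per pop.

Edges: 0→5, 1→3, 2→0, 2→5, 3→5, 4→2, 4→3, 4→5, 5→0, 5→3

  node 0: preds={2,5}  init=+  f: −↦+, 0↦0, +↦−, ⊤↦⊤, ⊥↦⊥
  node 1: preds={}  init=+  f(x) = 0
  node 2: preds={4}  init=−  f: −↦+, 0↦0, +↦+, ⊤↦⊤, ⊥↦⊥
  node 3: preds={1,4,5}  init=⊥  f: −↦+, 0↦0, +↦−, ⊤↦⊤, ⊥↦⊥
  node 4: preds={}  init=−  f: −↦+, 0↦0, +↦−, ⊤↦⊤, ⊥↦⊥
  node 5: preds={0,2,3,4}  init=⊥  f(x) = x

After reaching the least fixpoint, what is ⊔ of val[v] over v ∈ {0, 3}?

Iteration log — 9 steps:
  step 1. node 0  ⊔preds=−  new=+  stable
  step 2. node 1  ⊔preds=⊥  new=⊤  old=+  +wl: 
  step 3. node 2  ⊔preds=−  new=⊤  old=−  +wl: 0
  step 4. node 3  ⊔preds=⊤  new=⊤  old=⊥  +wl: 
  step 5. node 4  ⊔preds=⊥  new=−  stable
  step 6. node 5  ⊔preds=⊤  new=⊤  old=⊥  +wl: 3
  step 7. node 0  ⊔preds=⊤  new=⊤  old=+  +wl: 5
  step 8. node 3  ⊔preds=⊤  new=⊤  stable
  step 9. node 5  ⊔preds=⊤  new=⊤  stable

Least fixpoint reached:
  node 0: ⊤
  node 1: ⊤
  node 2: ⊤
  node 3: ⊤
  node 4: −
  node 5: ⊤

⊤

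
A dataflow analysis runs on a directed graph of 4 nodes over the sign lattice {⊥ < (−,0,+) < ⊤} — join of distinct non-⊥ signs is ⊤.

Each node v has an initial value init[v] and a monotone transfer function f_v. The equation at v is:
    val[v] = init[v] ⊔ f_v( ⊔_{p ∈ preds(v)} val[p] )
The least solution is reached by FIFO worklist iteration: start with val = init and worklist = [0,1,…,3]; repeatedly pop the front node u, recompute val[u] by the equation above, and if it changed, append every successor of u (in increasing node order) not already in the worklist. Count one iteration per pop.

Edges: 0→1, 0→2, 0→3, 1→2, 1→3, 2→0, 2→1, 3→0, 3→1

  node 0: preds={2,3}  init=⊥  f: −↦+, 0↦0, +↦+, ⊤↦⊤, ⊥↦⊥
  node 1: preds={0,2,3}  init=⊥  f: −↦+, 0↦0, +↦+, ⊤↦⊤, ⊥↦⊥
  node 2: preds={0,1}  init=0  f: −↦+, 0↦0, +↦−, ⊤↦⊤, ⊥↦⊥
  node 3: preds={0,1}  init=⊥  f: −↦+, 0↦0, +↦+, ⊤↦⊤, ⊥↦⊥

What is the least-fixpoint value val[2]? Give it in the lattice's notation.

Worklist (6 pops):
  #1 pop 0: in=0 → 0 (was ⊥); enqueue []
  #2 pop 1: in=0 → 0 (was ⊥); enqueue []
  #3 pop 2: in=0 → 0 (no change)
  #4 pop 3: in=0 → 0 (was ⊥); enqueue [0,1]
  #5 pop 0: in=0 → 0 (no change)
  #6 pop 1: in=0 → 0 (no change)

Fixpoint:
  val[0] = 0
  val[1] = 0
  val[2] = 0
  val[3] = 0

0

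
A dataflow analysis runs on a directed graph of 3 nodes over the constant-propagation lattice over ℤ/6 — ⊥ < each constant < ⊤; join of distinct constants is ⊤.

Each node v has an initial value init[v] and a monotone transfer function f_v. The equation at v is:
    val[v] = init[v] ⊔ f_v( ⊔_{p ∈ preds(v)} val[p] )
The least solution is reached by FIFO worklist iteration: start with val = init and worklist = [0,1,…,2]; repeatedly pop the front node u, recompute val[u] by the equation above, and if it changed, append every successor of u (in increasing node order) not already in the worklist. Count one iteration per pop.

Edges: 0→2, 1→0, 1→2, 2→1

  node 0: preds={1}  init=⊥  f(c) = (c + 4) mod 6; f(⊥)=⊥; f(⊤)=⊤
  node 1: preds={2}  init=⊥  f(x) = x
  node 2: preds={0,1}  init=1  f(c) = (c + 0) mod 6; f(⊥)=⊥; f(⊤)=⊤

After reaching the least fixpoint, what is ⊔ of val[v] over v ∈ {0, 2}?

⊤

Trace (8 dequeues):
  [1] u=0 | in ⊥ | out ⊥ | ==
  [2] u=1 | in 1 | out 1 | prev ⊥ | push {0}
  [3] u=2 | in 1 | out 1 | ==
  [4] u=0 | in 1 | out 5 | prev ⊥ | push {2}
  [5] u=2 | in ⊤ | out ⊤ | prev 1 | push {1}
  [6] u=1 | in ⊤ | out ⊤ | prev 1 | push {0,2}
  [7] u=0 | in ⊤ | out ⊤ | prev 5 | push {}
  [8] u=2 | in ⊤ | out ⊤ | ==

Converged values:
  [0] ⊤
  [1] ⊤
  [2] ⊤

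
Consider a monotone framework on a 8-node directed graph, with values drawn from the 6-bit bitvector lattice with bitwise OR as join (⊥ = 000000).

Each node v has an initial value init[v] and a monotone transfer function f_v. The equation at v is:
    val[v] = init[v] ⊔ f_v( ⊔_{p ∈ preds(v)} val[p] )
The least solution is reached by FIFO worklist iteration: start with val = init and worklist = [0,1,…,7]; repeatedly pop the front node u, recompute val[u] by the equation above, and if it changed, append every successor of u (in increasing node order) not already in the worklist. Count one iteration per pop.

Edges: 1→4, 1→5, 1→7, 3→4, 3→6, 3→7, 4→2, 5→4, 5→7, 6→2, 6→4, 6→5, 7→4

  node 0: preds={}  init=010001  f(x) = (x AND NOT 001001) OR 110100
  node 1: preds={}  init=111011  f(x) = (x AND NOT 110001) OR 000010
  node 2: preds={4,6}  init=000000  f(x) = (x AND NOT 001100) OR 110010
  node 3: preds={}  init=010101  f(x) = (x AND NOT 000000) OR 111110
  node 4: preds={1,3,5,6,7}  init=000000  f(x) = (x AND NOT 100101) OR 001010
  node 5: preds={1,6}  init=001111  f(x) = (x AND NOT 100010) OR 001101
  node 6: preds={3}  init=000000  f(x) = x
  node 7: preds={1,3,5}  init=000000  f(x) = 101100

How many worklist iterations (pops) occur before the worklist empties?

Iteration log — 11 steps:
  step 1. node 0  ⊔preds=000000  new=110101  old=010001  +wl: 
  step 2. node 1  ⊔preds=000000  new=111011  stable
  step 3. node 2  ⊔preds=000000  new=110010  old=000000  +wl: 
  step 4. node 3  ⊔preds=000000  new=111111  old=010101  +wl: 
  step 5. node 4  ⊔preds=111111  new=011010  old=000000  +wl: 2
  step 6. node 5  ⊔preds=111011  new=011111  old=001111  +wl: 4
  step 7. node 6  ⊔preds=111111  new=111111  old=000000  +wl: 5
  step 8. node 7  ⊔preds=111111  new=101100  old=000000  +wl: 
  step 9. node 2  ⊔preds=111111  new=110011  old=110010  +wl: 
  step 10. node 4  ⊔preds=111111  new=011010  stable
  step 11. node 5  ⊔preds=111111  new=011111  stable

Least fixpoint reached:
  node 0: 110101
  node 1: 111011
  node 2: 110011
  node 3: 111111
  node 4: 011010
  node 5: 011111
  node 6: 111111
  node 7: 101100

11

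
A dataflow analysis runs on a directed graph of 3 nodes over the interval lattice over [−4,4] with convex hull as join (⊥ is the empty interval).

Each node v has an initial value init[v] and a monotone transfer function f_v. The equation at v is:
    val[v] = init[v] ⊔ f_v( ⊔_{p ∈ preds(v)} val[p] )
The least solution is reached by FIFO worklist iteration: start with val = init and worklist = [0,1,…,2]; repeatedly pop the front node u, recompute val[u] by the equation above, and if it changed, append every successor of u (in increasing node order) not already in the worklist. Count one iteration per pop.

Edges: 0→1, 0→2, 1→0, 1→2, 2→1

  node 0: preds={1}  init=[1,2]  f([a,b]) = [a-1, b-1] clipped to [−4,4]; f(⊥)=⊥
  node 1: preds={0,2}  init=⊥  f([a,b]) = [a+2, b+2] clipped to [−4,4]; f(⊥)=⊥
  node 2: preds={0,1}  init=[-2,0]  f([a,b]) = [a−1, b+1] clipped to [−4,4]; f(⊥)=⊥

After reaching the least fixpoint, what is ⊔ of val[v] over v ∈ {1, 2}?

[-2,4]

Worklist (6 pops):
  #1 pop 0: in=⊥ → [1,2] (no change)
  #2 pop 1: in=[-2,2] → [0,4] (was ⊥); enqueue [0]
  #3 pop 2: in=[0,4] → [-2,4] (was [-2,0]); enqueue [1]
  #4 pop 0: in=[0,4] → [-1,3] (was [1,2]); enqueue [2]
  #5 pop 1: in=[-2,4] → [0,4] (no change)
  #6 pop 2: in=[-1,4] → [-2,4] (no change)

Fixpoint:
  val[0] = [-1,3]
  val[1] = [0,4]
  val[2] = [-2,4]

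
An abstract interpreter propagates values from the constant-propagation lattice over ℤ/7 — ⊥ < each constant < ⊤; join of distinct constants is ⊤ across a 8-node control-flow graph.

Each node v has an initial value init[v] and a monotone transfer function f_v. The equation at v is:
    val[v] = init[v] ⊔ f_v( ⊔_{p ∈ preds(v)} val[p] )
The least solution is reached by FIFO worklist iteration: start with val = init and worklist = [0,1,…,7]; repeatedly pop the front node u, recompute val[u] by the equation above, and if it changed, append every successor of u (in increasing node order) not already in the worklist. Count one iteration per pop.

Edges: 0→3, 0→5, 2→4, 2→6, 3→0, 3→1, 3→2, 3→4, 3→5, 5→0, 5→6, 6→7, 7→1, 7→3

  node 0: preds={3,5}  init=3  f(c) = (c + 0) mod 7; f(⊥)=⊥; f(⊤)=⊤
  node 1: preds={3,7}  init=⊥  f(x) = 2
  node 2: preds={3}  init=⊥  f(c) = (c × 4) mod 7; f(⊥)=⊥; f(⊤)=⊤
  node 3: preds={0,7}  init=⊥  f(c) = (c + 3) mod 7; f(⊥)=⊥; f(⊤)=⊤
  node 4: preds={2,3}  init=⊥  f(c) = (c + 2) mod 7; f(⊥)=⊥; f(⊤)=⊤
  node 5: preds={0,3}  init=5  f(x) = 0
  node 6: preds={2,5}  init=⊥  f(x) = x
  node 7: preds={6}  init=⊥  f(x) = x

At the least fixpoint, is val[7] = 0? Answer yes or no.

no

Trace (14 dequeues):
  [1] u=0 | in 5 | out ⊤ | prev 3 | push {}
  [2] u=1 | in ⊥ | out 2 | prev ⊥ | push {}
  [3] u=2 | in ⊥ | out ⊥ | ==
  [4] u=3 | in ⊤ | out ⊤ | prev ⊥ | push {0,1,2}
  [5] u=4 | in ⊤ | out ⊤ | prev ⊥ | push {}
  [6] u=5 | in ⊤ | out ⊤ | prev 5 | push {}
  [7] u=6 | in ⊤ | out ⊤ | prev ⊥ | push {}
  [8] u=7 | in ⊤ | out ⊤ | prev ⊥ | push {3}
  [9] u=0 | in ⊤ | out ⊤ | ==
  [10] u=1 | in ⊤ | out 2 | ==
  [11] u=2 | in ⊤ | out ⊤ | prev ⊥ | push {4,6}
  [12] u=3 | in ⊤ | out ⊤ | ==
  [13] u=4 | in ⊤ | out ⊤ | ==
  [14] u=6 | in ⊤ | out ⊤ | ==

Converged values:
  [0] ⊤
  [1] 2
  [2] ⊤
  [3] ⊤
  [4] ⊤
  [5] ⊤
  [6] ⊤
  [7] ⊤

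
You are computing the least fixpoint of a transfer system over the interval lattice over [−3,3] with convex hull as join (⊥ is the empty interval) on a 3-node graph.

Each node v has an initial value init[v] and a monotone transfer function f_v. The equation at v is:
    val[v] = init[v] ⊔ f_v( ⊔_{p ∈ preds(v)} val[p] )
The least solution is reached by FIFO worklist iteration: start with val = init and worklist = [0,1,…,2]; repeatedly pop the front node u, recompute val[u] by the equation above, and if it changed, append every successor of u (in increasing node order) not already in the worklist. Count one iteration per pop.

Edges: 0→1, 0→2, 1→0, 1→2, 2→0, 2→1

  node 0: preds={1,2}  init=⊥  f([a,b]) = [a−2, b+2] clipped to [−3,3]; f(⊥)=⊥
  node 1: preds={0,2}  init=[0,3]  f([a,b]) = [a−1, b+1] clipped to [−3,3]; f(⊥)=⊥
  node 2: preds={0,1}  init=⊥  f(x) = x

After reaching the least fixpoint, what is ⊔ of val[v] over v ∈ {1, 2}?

Trace (6 dequeues):
  [1] u=0 | in [0,3] | out [-2,3] | prev ⊥ | push {}
  [2] u=1 | in [-2,3] | out [-3,3] | prev [0,3] | push {0}
  [3] u=2 | in [-3,3] | out [-3,3] | prev ⊥ | push {1}
  [4] u=0 | in [-3,3] | out [-3,3] | prev [-2,3] | push {2}
  [5] u=1 | in [-3,3] | out [-3,3] | ==
  [6] u=2 | in [-3,3] | out [-3,3] | ==

Converged values:
  [0] [-3,3]
  [1] [-3,3]
  [2] [-3,3]

[-3,3]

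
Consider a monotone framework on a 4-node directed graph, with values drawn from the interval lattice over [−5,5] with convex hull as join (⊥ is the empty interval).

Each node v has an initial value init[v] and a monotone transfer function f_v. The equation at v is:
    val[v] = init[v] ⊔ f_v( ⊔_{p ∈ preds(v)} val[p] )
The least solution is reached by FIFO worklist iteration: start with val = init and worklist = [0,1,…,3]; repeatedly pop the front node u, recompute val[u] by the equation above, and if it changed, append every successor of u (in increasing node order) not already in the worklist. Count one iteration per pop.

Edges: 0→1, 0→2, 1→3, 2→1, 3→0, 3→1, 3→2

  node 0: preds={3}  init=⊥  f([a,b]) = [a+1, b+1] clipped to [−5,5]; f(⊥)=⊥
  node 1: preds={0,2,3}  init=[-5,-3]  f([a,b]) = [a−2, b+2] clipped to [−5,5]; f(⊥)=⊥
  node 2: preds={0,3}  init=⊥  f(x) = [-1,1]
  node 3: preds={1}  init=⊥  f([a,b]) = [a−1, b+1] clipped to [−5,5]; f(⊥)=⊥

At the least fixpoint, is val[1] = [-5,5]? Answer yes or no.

Worklist (15 pops):
  #1 pop 0: in=⊥ → ⊥ (no change)
  #2 pop 1: in=⊥ → [-5,-3] (no change)
  #3 pop 2: in=⊥ → [-1,1] (was ⊥); enqueue [1]
  #4 pop 3: in=[-5,-3] → [-5,-2] (was ⊥); enqueue [0,2]
  #5 pop 1: in=[-5,1] → [-5,3] (was [-5,-3]); enqueue [3]
  #6 pop 0: in=[-5,-2] → [-4,-1] (was ⊥); enqueue [1]
  #7 pop 2: in=[-5,-1] → [-1,1] (no change)
  #8 pop 3: in=[-5,3] → [-5,4] (was [-5,-2]); enqueue [0,2]
  #9 pop 1: in=[-5,4] → [-5,5] (was [-5,3]); enqueue [3]
  #10 pop 0: in=[-5,4] → [-4,5] (was [-4,-1]); enqueue [1]
  #11 pop 2: in=[-5,5] → [-1,1] (no change)
  #12 pop 3: in=[-5,5] → [-5,5] (was [-5,4]); enqueue [0,2]
  #13 pop 1: in=[-5,5] → [-5,5] (no change)
  #14 pop 0: in=[-5,5] → [-4,5] (no change)
  #15 pop 2: in=[-5,5] → [-1,1] (no change)

Fixpoint:
  val[0] = [-4,5]
  val[1] = [-5,5]
  val[2] = [-1,1]
  val[3] = [-5,5]

yes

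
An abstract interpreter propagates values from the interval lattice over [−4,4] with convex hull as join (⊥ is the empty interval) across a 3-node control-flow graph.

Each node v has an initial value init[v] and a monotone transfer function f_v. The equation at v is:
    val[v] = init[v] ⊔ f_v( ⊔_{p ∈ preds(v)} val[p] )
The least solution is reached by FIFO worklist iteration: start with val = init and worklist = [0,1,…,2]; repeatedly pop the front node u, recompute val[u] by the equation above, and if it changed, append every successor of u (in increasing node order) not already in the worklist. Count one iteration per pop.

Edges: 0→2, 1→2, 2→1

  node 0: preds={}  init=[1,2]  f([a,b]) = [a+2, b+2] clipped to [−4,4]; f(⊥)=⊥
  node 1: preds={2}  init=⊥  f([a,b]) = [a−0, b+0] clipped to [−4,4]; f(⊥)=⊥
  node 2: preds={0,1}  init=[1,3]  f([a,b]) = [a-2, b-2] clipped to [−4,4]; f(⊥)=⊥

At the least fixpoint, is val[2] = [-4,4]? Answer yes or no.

no

Trace (9 dequeues):
  [1] u=0 | in ⊥ | out [1,2] | ==
  [2] u=1 | in [1,3] | out [1,3] | prev ⊥ | push {}
  [3] u=2 | in [1,3] | out [-1,3] | prev [1,3] | push {1}
  [4] u=1 | in [-1,3] | out [-1,3] | prev [1,3] | push {2}
  [5] u=2 | in [-1,3] | out [-3,3] | prev [-1,3] | push {1}
  [6] u=1 | in [-3,3] | out [-3,3] | prev [-1,3] | push {2}
  [7] u=2 | in [-3,3] | out [-4,3] | prev [-3,3] | push {1}
  [8] u=1 | in [-4,3] | out [-4,3] | prev [-3,3] | push {2}
  [9] u=2 | in [-4,3] | out [-4,3] | ==

Converged values:
  [0] [1,2]
  [1] [-4,3]
  [2] [-4,3]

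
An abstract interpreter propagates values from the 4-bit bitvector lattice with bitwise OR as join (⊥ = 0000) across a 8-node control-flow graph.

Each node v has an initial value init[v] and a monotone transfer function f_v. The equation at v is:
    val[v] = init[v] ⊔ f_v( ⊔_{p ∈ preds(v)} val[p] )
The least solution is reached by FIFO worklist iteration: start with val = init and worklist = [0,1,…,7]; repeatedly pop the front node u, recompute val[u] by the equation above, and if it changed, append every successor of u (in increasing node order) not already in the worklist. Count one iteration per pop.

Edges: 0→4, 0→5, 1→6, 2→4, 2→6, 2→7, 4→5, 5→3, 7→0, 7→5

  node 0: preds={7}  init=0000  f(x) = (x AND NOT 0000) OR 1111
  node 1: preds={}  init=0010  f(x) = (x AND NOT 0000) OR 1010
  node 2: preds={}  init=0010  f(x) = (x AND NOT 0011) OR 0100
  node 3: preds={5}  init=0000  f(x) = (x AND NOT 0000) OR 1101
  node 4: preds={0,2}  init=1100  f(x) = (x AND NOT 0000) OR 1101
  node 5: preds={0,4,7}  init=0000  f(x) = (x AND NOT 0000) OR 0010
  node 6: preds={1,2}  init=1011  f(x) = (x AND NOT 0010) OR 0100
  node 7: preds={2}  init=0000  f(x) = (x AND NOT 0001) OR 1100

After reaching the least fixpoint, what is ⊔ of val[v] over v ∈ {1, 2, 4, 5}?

1111

Trace (11 dequeues):
  [1] u=0 | in 0000 | out 1111 | prev 0000 | push {}
  [2] u=1 | in 0000 | out 1010 | prev 0010 | push {}
  [3] u=2 | in 0000 | out 0110 | prev 0010 | push {}
  [4] u=3 | in 0000 | out 1101 | prev 0000 | push {}
  [5] u=4 | in 1111 | out 1111 | prev 1100 | push {}
  [6] u=5 | in 1111 | out 1111 | prev 0000 | push {3}
  [7] u=6 | in 1110 | out 1111 | prev 1011 | push {}
  [8] u=7 | in 0110 | out 1110 | prev 0000 | push {0,5}
  [9] u=3 | in 1111 | out 1111 | prev 1101 | push {}
  [10] u=0 | in 1110 | out 1111 | ==
  [11] u=5 | in 1111 | out 1111 | ==

Converged values:
  [0] 1111
  [1] 1010
  [2] 0110
  [3] 1111
  [4] 1111
  [5] 1111
  [6] 1111
  [7] 1110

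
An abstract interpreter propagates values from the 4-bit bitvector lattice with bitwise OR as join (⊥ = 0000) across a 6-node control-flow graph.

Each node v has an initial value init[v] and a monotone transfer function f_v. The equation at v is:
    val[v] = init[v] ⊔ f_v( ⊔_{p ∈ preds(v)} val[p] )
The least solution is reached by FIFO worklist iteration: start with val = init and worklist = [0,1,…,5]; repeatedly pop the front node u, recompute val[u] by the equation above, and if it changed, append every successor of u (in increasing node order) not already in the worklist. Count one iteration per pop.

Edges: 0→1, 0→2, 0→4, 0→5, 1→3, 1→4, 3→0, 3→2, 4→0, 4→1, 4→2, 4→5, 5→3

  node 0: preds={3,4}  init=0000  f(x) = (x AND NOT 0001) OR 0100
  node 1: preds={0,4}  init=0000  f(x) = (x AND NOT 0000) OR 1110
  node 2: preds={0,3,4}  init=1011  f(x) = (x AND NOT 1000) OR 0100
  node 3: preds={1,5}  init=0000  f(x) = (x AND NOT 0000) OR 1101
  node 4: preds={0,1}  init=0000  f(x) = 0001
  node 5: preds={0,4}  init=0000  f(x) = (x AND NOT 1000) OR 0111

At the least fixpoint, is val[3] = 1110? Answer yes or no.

Trace (12 dequeues):
  [1] u=0 | in 0000 | out 0100 | prev 0000 | push {}
  [2] u=1 | in 0100 | out 1110 | prev 0000 | push {}
  [3] u=2 | in 0100 | out 1111 | prev 1011 | push {}
  [4] u=3 | in 1110 | out 1111 | prev 0000 | push {0,2}
  [5] u=4 | in 1110 | out 0001 | prev 0000 | push {1}
  [6] u=5 | in 0101 | out 0111 | prev 0000 | push {3}
  [7] u=0 | in 1111 | out 1110 | prev 0100 | push {4,5}
  [8] u=2 | in 1111 | out 1111 | ==
  [9] u=1 | in 1111 | out 1111 | prev 1110 | push {}
  [10] u=3 | in 1111 | out 1111 | ==
  [11] u=4 | in 1111 | out 0001 | ==
  [12] u=5 | in 1111 | out 0111 | ==

Converged values:
  [0] 1110
  [1] 1111
  [2] 1111
  [3] 1111
  [4] 0001
  [5] 0111

no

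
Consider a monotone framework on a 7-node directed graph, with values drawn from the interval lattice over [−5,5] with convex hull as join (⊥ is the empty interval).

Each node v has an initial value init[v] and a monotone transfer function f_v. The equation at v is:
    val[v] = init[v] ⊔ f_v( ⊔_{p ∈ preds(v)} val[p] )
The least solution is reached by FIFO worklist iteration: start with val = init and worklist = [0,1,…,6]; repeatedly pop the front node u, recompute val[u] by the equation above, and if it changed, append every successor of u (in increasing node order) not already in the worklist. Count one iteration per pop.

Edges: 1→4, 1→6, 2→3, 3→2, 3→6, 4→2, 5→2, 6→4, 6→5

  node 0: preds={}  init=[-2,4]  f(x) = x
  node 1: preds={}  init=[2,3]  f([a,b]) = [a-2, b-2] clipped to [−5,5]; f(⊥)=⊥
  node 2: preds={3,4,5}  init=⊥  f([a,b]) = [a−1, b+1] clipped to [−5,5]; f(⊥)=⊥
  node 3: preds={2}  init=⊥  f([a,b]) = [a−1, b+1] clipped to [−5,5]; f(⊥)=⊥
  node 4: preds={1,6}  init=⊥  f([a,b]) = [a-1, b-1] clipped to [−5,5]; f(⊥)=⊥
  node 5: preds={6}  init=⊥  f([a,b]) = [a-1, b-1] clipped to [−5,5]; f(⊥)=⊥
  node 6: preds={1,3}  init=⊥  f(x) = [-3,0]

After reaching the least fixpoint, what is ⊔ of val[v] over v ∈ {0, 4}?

Trace (16 dequeues):
  [1] u=0 | in ⊥ | out [-2,4] | ==
  [2] u=1 | in ⊥ | out [2,3] | ==
  [3] u=2 | in ⊥ | out ⊥ | ==
  [4] u=3 | in ⊥ | out ⊥ | ==
  [5] u=4 | in [2,3] | out [1,2] | prev ⊥ | push {2}
  [6] u=5 | in ⊥ | out ⊥ | ==
  [7] u=6 | in [2,3] | out [-3,0] | prev ⊥ | push {4,5}
  [8] u=2 | in [1,2] | out [0,3] | prev ⊥ | push {3}
  [9] u=4 | in [-3,3] | out [-4,2] | prev [1,2] | push {2}
  [10] u=5 | in [-3,0] | out [-4,-1] | prev ⊥ | push {}
  [11] u=3 | in [0,3] | out [-1,4] | prev ⊥ | push {6}
  [12] u=2 | in [-4,4] | out [-5,5] | prev [0,3] | push {3}
  [13] u=6 | in [-1,4] | out [-3,0] | ==
  [14] u=3 | in [-5,5] | out [-5,5] | prev [-1,4] | push {2,6}
  [15] u=2 | in [-5,5] | out [-5,5] | ==
  [16] u=6 | in [-5,5] | out [-3,0] | ==

Converged values:
  [0] [-2,4]
  [1] [2,3]
  [2] [-5,5]
  [3] [-5,5]
  [4] [-4,2]
  [5] [-4,-1]
  [6] [-3,0]

[-4,4]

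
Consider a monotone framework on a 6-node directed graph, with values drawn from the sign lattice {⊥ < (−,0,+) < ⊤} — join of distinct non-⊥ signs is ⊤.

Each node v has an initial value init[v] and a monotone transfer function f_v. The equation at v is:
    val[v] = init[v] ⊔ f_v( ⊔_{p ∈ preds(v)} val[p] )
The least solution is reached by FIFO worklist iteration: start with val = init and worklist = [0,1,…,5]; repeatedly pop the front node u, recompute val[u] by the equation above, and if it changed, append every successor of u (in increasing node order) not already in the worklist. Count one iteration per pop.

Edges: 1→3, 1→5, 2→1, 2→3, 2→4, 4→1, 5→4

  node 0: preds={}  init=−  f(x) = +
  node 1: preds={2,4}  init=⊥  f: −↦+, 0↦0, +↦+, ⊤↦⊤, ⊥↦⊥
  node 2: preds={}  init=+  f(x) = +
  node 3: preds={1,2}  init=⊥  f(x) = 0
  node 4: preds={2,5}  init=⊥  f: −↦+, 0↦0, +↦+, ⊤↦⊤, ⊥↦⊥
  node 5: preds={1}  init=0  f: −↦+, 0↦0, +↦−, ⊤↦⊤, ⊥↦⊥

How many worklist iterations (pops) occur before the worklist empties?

10

Iteration log — 10 steps:
  step 1. node 0  ⊔preds=⊥  new=⊤  old=−  +wl: 
  step 2. node 1  ⊔preds=+  new=+  old=⊥  +wl: 
  step 3. node 2  ⊔preds=⊥  new=+  stable
  step 4. node 3  ⊔preds=+  new=0  old=⊥  +wl: 
  step 5. node 4  ⊔preds=⊤  new=⊤  old=⊥  +wl: 1
  step 6. node 5  ⊔preds=+  new=⊤  old=0  +wl: 4
  step 7. node 1  ⊔preds=⊤  new=⊤  old=+  +wl: 3,5
  step 8. node 4  ⊔preds=⊤  new=⊤  stable
  step 9. node 3  ⊔preds=⊤  new=0  stable
  step 10. node 5  ⊔preds=⊤  new=⊤  stable

Least fixpoint reached:
  node 0: ⊤
  node 1: ⊤
  node 2: +
  node 3: 0
  node 4: ⊤
  node 5: ⊤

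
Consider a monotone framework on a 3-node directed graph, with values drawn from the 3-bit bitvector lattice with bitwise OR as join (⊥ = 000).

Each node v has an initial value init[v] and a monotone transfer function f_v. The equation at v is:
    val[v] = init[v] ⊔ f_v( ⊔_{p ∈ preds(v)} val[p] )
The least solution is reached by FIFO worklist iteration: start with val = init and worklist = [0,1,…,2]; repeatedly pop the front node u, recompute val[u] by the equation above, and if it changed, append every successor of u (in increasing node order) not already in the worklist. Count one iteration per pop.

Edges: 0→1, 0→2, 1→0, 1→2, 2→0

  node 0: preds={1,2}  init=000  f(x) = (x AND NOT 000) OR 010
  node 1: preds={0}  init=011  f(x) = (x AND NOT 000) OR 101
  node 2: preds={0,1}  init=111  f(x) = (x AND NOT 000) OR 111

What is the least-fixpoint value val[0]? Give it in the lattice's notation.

Worklist (4 pops):
  #1 pop 0: in=111 → 111 (was 000); enqueue []
  #2 pop 1: in=111 → 111 (was 011); enqueue [0]
  #3 pop 2: in=111 → 111 (no change)
  #4 pop 0: in=111 → 111 (no change)

Fixpoint:
  val[0] = 111
  val[1] = 111
  val[2] = 111

111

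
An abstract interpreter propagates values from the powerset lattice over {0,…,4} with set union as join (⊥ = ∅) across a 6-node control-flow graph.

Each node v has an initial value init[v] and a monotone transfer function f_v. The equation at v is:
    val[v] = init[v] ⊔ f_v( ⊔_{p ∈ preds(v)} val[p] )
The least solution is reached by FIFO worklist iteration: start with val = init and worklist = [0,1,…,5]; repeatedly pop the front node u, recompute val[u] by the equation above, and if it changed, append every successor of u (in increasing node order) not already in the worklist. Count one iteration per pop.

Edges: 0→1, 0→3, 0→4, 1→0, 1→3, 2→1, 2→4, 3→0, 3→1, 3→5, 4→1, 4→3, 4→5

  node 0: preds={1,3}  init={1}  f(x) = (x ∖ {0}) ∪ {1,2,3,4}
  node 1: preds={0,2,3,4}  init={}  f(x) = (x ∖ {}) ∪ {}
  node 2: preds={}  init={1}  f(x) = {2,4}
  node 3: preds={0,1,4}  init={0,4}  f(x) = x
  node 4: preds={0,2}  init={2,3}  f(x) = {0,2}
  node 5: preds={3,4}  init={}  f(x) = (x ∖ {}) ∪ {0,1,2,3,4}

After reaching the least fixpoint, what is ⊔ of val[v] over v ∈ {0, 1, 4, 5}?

{0,1,2,3,4}

Iteration log — 9 steps:
  step 1. node 0  ⊔preds={0,4}  new={1,2,3,4}  old={1}  +wl: 
  step 2. node 1  ⊔preds={0,1,2,3,4}  new={0,1,2,3,4}  old={}  +wl: 0
  step 3. node 2  ⊔preds={}  new={1,2,4}  old={1}  +wl: 1
  step 4. node 3  ⊔preds={0,1,2,3,4}  new={0,1,2,3,4}  old={0,4}  +wl: 
  step 5. node 4  ⊔preds={1,2,3,4}  new={0,2,3}  old={2,3}  +wl: 3
  step 6. node 5  ⊔preds={0,1,2,3,4}  new={0,1,2,3,4}  old={}  +wl: 
  step 7. node 0  ⊔preds={0,1,2,3,4}  new={1,2,3,4}  stable
  step 8. node 1  ⊔preds={0,1,2,3,4}  new={0,1,2,3,4}  stable
  step 9. node 3  ⊔preds={0,1,2,3,4}  new={0,1,2,3,4}  stable

Least fixpoint reached:
  node 0: {1,2,3,4}
  node 1: {0,1,2,3,4}
  node 2: {1,2,4}
  node 3: {0,1,2,3,4}
  node 4: {0,2,3}
  node 5: {0,1,2,3,4}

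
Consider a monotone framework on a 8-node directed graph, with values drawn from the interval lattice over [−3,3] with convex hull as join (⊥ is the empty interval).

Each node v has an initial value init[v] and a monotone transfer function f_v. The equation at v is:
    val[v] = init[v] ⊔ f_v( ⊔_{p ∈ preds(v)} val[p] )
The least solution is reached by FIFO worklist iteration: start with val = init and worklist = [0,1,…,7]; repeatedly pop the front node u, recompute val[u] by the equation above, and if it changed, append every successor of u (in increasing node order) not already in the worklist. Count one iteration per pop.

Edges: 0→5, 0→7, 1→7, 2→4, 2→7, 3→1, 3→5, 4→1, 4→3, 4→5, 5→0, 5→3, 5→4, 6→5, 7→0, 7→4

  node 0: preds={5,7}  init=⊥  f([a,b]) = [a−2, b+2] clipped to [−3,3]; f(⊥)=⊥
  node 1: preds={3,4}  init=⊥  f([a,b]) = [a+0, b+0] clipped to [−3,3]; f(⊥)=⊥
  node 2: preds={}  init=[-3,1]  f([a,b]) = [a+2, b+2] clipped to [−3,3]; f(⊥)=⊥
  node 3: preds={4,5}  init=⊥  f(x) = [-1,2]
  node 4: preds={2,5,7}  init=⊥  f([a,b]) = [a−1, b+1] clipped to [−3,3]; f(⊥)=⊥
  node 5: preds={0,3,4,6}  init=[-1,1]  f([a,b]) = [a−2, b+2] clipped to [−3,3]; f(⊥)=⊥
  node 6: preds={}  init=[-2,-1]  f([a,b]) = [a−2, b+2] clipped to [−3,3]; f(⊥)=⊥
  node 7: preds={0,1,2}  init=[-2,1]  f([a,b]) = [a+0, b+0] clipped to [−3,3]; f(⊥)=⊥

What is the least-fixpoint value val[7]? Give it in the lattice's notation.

[-3,3]

Trace (17 dequeues):
  [1] u=0 | in [-2,1] | out [-3,3] | prev ⊥ | push {}
  [2] u=1 | in ⊥ | out ⊥ | ==
  [3] u=2 | in ⊥ | out [-3,1] | ==
  [4] u=3 | in [-1,1] | out [-1,2] | prev ⊥ | push {1}
  [5] u=4 | in [-3,1] | out [-3,2] | prev ⊥ | push {3}
  [6] u=5 | in [-3,3] | out [-3,3] | prev [-1,1] | push {0,4}
  [7] u=6 | in ⊥ | out [-2,-1] | ==
  [8] u=7 | in [-3,3] | out [-3,3] | prev [-2,1] | push {}
  [9] u=1 | in [-3,2] | out [-3,2] | prev ⊥ | push {7}
  [10] u=3 | in [-3,3] | out [-1,2] | ==
  [11] u=0 | in [-3,3] | out [-3,3] | ==
  [12] u=4 | in [-3,3] | out [-3,3] | prev [-3,2] | push {1,3,5}
  [13] u=7 | in [-3,3] | out [-3,3] | ==
  [14] u=1 | in [-3,3] | out [-3,3] | prev [-3,2] | push {7}
  [15] u=3 | in [-3,3] | out [-1,2] | ==
  [16] u=5 | in [-3,3] | out [-3,3] | ==
  [17] u=7 | in [-3,3] | out [-3,3] | ==

Converged values:
  [0] [-3,3]
  [1] [-3,3]
  [2] [-3,1]
  [3] [-1,2]
  [4] [-3,3]
  [5] [-3,3]
  [6] [-2,-1]
  [7] [-3,3]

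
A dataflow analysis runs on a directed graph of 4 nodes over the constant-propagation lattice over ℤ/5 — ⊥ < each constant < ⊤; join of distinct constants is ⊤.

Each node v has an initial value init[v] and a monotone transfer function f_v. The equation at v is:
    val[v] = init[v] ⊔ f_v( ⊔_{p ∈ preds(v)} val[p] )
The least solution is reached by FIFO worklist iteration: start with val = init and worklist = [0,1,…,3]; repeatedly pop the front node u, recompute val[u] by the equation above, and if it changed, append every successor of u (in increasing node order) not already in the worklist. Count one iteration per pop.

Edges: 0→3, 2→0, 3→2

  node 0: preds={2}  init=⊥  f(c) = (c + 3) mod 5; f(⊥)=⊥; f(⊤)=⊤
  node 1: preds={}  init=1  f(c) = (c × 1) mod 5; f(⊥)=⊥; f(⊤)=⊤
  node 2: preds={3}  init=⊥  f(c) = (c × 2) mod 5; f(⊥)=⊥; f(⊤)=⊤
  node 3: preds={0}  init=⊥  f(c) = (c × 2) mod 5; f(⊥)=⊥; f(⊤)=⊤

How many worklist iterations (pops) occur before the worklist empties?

4

Trace (4 dequeues):
  [1] u=0 | in ⊥ | out ⊥ | ==
  [2] u=1 | in ⊥ | out 1 | ==
  [3] u=2 | in ⊥ | out ⊥ | ==
  [4] u=3 | in ⊥ | out ⊥ | ==

Converged values:
  [0] ⊥
  [1] 1
  [2] ⊥
  [3] ⊥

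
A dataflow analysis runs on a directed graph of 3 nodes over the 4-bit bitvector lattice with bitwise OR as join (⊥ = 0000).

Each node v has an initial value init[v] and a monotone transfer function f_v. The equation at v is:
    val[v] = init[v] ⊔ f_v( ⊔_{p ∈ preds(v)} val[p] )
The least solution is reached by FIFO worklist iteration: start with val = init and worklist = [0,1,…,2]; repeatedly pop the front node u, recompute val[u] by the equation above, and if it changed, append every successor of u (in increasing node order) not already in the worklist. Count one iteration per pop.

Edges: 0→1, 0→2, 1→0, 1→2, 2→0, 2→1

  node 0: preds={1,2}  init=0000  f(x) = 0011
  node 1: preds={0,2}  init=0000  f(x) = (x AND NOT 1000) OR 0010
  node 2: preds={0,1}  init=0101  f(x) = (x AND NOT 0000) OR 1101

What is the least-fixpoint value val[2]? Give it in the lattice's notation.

Trace (5 dequeues):
  [1] u=0 | in 0101 | out 0011 | prev 0000 | push {}
  [2] u=1 | in 0111 | out 0111 | prev 0000 | push {0}
  [3] u=2 | in 0111 | out 1111 | prev 0101 | push {1}
  [4] u=0 | in 1111 | out 0011 | ==
  [5] u=1 | in 1111 | out 0111 | ==

Converged values:
  [0] 0011
  [1] 0111
  [2] 1111

1111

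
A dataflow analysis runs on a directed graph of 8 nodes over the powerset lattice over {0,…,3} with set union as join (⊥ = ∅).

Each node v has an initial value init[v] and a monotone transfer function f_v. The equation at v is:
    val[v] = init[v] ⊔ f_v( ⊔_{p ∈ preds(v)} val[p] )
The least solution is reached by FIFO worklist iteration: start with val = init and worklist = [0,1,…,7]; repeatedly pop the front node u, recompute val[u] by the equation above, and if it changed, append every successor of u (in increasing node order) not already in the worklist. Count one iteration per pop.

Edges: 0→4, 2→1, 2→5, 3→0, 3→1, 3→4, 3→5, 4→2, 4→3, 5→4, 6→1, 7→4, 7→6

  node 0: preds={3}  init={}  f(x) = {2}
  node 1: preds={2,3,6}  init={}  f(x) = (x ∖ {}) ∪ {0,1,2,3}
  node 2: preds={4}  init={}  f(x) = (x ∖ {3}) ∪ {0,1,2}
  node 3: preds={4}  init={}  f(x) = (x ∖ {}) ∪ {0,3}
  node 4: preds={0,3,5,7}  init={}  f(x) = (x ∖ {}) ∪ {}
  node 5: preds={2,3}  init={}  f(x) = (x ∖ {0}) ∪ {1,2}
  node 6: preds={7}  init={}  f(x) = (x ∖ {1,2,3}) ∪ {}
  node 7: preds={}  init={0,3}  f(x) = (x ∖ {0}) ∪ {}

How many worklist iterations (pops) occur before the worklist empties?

22

Worklist (22 pops):
  #1 pop 0: in={} → {2} (was {}); enqueue []
  #2 pop 1: in={} → {0,1,2,3} (was {}); enqueue []
  #3 pop 2: in={} → {0,1,2} (was {}); enqueue [1]
  #4 pop 3: in={} → {0,3} (was {}); enqueue [0]
  #5 pop 4: in={0,2,3} → {0,2,3} (was {}); enqueue [2,3]
  #6 pop 5: in={0,1,2,3} → {1,2,3} (was {}); enqueue [4]
  #7 pop 6: in={0,3} → {0} (was {}); enqueue []
  #8 pop 7: in={} → {0,3} (no change)
  #9 pop 1: in={0,1,2,3} → {0,1,2,3} (no change)
  #10 pop 0: in={0,3} → {2} (no change)
  #11 pop 2: in={0,2,3} → {0,1,2} (no change)
  #12 pop 3: in={0,2,3} → {0,2,3} (was {0,3}); enqueue [0,1,5]
  #13 pop 4: in={0,1,2,3} → {0,1,2,3} (was {0,2,3}); enqueue [2,3]
  #14 pop 0: in={0,2,3} → {2} (no change)
  #15 pop 1: in={0,1,2,3} → {0,1,2,3} (no change)
  #16 pop 5: in={0,1,2,3} → {1,2,3} (no change)
  #17 pop 2: in={0,1,2,3} → {0,1,2} (no change)
  #18 pop 3: in={0,1,2,3} → {0,1,2,3} (was {0,2,3}); enqueue [0,1,4,5]
  #19 pop 0: in={0,1,2,3} → {2} (no change)
  #20 pop 1: in={0,1,2,3} → {0,1,2,3} (no change)
  #21 pop 4: in={0,1,2,3} → {0,1,2,3} (no change)
  #22 pop 5: in={0,1,2,3} → {1,2,3} (no change)

Fixpoint:
  val[0] = {2}
  val[1] = {0,1,2,3}
  val[2] = {0,1,2}
  val[3] = {0,1,2,3}
  val[4] = {0,1,2,3}
  val[5] = {1,2,3}
  val[6] = {0}
  val[7] = {0,3}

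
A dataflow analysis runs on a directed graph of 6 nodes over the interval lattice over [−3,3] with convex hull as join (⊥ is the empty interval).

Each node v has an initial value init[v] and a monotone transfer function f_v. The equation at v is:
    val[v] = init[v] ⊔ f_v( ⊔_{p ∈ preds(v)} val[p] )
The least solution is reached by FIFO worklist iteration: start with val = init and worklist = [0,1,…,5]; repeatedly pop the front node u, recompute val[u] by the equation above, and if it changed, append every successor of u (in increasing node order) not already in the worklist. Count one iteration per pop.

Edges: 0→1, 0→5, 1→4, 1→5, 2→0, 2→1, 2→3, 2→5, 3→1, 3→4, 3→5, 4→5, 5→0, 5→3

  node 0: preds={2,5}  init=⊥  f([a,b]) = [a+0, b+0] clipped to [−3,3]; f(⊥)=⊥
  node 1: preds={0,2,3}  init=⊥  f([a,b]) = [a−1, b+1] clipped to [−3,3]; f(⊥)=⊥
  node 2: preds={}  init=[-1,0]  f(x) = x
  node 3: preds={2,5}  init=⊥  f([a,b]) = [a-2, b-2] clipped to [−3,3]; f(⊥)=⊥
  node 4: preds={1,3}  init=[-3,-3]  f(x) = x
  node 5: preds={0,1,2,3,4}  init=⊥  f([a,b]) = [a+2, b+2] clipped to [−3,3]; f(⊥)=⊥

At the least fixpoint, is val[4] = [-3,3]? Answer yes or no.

Worklist (14 pops):
  #1 pop 0: in=[-1,0] → [-1,0] (was ⊥); enqueue []
  #2 pop 1: in=[-1,0] → [-2,1] (was ⊥); enqueue []
  #3 pop 2: in=⊥ → [-1,0] (no change)
  #4 pop 3: in=[-1,0] → [-3,-2] (was ⊥); enqueue [1]
  #5 pop 4: in=[-3,1] → [-3,1] (was [-3,-3]); enqueue []
  #6 pop 5: in=[-3,1] → [-1,3] (was ⊥); enqueue [0,3]
  #7 pop 1: in=[-3,0] → [-3,1] (was [-2,1]); enqueue [4,5]
  #8 pop 0: in=[-1,3] → [-1,3] (was [-1,0]); enqueue [1]
  #9 pop 3: in=[-1,3] → [-3,1] (was [-3,-2]); enqueue []
  #10 pop 4: in=[-3,1] → [-3,1] (no change)
  #11 pop 5: in=[-3,3] → [-1,3] (no change)
  #12 pop 1: in=[-3,3] → [-3,3] (was [-3,1]); enqueue [4,5]
  #13 pop 4: in=[-3,3] → [-3,3] (was [-3,1]); enqueue []
  #14 pop 5: in=[-3,3] → [-1,3] (no change)

Fixpoint:
  val[0] = [-1,3]
  val[1] = [-3,3]
  val[2] = [-1,0]
  val[3] = [-3,1]
  val[4] = [-3,3]
  val[5] = [-1,3]

yes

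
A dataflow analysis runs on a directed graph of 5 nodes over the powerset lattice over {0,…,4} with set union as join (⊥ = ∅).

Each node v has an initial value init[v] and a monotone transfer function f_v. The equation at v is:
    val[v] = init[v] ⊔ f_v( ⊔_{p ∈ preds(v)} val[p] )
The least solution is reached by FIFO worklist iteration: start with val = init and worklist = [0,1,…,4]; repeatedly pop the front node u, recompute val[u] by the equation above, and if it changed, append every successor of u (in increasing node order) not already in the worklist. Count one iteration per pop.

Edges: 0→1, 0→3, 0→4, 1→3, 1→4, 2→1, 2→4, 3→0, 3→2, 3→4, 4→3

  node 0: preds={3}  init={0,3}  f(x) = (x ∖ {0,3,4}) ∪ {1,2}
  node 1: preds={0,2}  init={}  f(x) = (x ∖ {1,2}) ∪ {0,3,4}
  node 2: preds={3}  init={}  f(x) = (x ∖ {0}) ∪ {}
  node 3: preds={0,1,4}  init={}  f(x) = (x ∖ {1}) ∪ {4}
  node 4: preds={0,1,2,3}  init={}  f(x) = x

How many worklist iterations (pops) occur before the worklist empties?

Iteration log — 10 steps:
  step 1. node 0  ⊔preds={}  new={0,1,2,3}  old={0,3}  +wl: 
  step 2. node 1  ⊔preds={0,1,2,3}  new={0,3,4}  old={}  +wl: 
  step 3. node 2  ⊔preds={}  new={}  stable
  step 4. node 3  ⊔preds={0,1,2,3,4}  new={0,2,3,4}  old={}  +wl: 0,2
  step 5. node 4  ⊔preds={0,1,2,3,4}  new={0,1,2,3,4}  old={}  +wl: 3
  step 6. node 0  ⊔preds={0,2,3,4}  new={0,1,2,3}  stable
  step 7. node 2  ⊔preds={0,2,3,4}  new={2,3,4}  old={}  +wl: 1,4
  step 8. node 3  ⊔preds={0,1,2,3,4}  new={0,2,3,4}  stable
  step 9. node 1  ⊔preds={0,1,2,3,4}  new={0,3,4}  stable
  step 10. node 4  ⊔preds={0,1,2,3,4}  new={0,1,2,3,4}  stable

Least fixpoint reached:
  node 0: {0,1,2,3}
  node 1: {0,3,4}
  node 2: {2,3,4}
  node 3: {0,2,3,4}
  node 4: {0,1,2,3,4}

10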